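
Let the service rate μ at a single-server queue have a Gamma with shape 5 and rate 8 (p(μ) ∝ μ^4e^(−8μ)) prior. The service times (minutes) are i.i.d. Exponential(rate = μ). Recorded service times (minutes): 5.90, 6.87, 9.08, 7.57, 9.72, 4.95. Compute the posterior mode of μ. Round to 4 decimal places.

μ̂_MAP = 0.1920

The Exponential(rate=μ) likelihood is ∝ μ^n e^(−μΣtᵢ). Here n = 6 and Σtᵢ = 5.90 + 6.87 + 9.08 + 7.57 + 9.72 + 4.95 = 44.09.
Posterior ∝ μ^4e^(−8μ) · μ^6e^(−44.09μ) = μ^10e^(−52.09μ), i.e. Gamma(11, 52.09).
Mode = (a−1)/b = 10/52.09 ≈ 0.1920.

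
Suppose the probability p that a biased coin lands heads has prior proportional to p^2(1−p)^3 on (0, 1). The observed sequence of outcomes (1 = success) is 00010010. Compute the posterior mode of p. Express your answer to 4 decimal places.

The prior density ∝ p^2(1−p)^3 is the kernel of Beta(3, 4).
Data: 2 successes in 8 trials (from the sequence). The binomial likelihood contributes p^2(1−p)^6, so the posterior is Beta(3+2, 4+6) = Beta(5, 10).
For Beta(a, b) with a, b > 1 the mode is (a−1)/(a+b−2) = 4/13 ≈ 0.3077.

p̂_MAP = 0.3077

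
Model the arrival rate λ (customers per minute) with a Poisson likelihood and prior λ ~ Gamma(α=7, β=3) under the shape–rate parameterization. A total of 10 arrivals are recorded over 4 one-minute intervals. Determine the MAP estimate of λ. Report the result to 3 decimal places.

λ̂_MAP = 2.286

Σxᵢ = 10, n = 4.
Posterior ∝ λ^6e^(−3λ) · λ^10e^(−4λ) = λ^16e^(−7λ), i.e. Gamma(shape=17, rate=7).
The mode of a Gamma(a, b) with a ≥ 1 (shape–rate) is (a−1)/b = 16/7 ≈ 2.286.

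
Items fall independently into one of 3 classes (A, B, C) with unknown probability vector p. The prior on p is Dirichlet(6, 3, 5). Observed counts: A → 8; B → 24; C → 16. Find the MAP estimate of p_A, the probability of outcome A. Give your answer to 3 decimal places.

The posterior is Dirichlet(αᵢ + nᵢ) = Dirichlet(14, 27, 21).
For a Dirichlet(a₁,…,a_K) with all aᵢ > 1, the mode has j-th component (aⱼ − 1)/(Σaᵢ − K).
Here Σaᵢ = 62 and K = 3, so p_A = (14 − 1)/(62 − 3) = 13/59 ≈ 0.220.

MAP estimate of p_A = 0.220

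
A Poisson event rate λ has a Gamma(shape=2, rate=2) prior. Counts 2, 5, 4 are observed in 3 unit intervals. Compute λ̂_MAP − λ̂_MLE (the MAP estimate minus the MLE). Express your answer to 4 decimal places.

Σxᵢ = 11. Posterior is Gamma(13, 5); MAP = (13−1)/5 = 12/5 ≈ 2.40000.
MLE = x̄ = 11/3 ≈ 3.66667.
Difference = 12/5 − 11/3 = -19/15 ≈ -1.2667.

MAP − MLE = -1.2667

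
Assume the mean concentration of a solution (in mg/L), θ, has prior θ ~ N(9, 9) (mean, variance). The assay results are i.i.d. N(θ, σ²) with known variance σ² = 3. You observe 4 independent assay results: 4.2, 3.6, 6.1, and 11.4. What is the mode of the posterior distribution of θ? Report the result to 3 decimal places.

n = 4; x̄ = (4.2 + 3.6 + 6.1 + 11.4)/4 = 25.3/4 = 6.325.
For a Normal prior and Normal likelihood with known variance, the posterior is Normal; its mode equals its mean, the precision-weighted average.
Prior precision 1/σ₀² = 1/9; data precision n/σ² = 4/3.
θ̂ = ((1/9)·9 + (4/3)·6.325) / (1/9 + 4/3) = (283/30)/(13/9) = 849/130 ≈ 6.531.

θ̂_MAP = 6.531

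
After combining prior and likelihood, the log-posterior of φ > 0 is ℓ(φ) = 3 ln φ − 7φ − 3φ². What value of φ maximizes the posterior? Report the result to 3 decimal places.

φ̂_MAP = 0.333

ℓ'(φ) = 3/φ − 7 − 6φ. Setting this to zero and multiplying by φ: 6φ² + 7φ − 3 = 0.
φ = (−7 + √(7² + 4·6·3)) / (2·6) = (−7 + √121) / 12 = (−7 + 11)/12 = 1/3.
ℓ''(φ) = −3/φ² − 6 < 0, confirming a maximum.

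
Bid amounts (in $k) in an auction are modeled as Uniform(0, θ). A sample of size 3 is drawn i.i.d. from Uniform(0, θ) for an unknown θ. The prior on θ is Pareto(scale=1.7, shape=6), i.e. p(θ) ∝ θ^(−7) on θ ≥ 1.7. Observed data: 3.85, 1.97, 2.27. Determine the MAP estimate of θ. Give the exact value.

θ̂_MAP = 3.85

The Uniform(0, θ) likelihood is θ^(−n) for θ ≥ max(xᵢ), zero otherwise. Here max(xᵢ) = 3.85.
Posterior ∝ θ^(−7) · θ^(−3) = θ^(−10) on θ ≥ max(1.7, 3.85) = 3.85.
This density is strictly decreasing in θ, so the posterior mode lies at the lower boundary of the support.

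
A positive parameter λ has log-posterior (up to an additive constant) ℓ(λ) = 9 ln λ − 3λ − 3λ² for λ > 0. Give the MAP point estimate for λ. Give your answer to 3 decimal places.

λ̂_MAP = 1.000

ℓ'(λ) = 9/λ − 3 − 6λ. Setting this to zero and multiplying by λ: 6λ² + 3λ − 9 = 0.
λ = (−3 + √(3² + 4·6·9)) / (2·6) = (−3 + √225) / 12 = (−3 + 15)/12 = 1.
ℓ''(λ) = −9/λ² − 6 < 0, confirming a maximum.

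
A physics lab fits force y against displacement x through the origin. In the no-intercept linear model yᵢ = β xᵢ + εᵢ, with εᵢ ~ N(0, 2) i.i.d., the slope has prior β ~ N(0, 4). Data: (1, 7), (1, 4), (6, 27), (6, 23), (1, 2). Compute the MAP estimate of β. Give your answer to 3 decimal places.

log p(β | y) = −Σ(yᵢ − βxᵢ)²/(2·2) − β²/(2·4) + const.
Setting the derivative to zero: Σxᵢ(yᵢ − βxᵢ)/2 − β/4 = 0, so β = Σxᵢyᵢ / (Σxᵢ² + σ²/τ²).
Σxᵢyᵢ = 1·7 + 1·4 + 6·27 + 6·23 + 1·2 = 313; Σxᵢ² = 75; σ²/τ² = 0.5.
β̂_MAP = 313 / (75 + 0.5) = 313/75.5 ≈ 4.146.

β̂_MAP = 4.146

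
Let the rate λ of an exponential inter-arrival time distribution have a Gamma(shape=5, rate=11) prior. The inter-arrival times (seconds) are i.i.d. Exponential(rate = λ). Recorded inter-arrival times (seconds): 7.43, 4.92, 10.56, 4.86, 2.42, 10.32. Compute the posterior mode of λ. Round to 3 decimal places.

The Exponential(rate=λ) likelihood is ∝ λ^n e^(−λΣtᵢ). Here n = 6 and Σtᵢ = 7.43 + 4.92 + 10.56 + 4.86 + 2.42 + 10.32 = 40.51.
Posterior ∝ λ^4e^(−11λ) · λ^6e^(−40.51λ) = λ^10e^(−51.51λ), i.e. Gamma(11, 51.51).
Mode = (a−1)/b = 10/51.51 ≈ 0.194.

λ̂_MAP = 0.194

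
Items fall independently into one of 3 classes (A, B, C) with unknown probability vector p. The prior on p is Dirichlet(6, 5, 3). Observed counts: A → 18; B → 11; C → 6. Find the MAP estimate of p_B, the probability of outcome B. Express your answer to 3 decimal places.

The posterior is Dirichlet(αᵢ + nᵢ) = Dirichlet(24, 16, 9).
For a Dirichlet(a₁,…,a_K) with all aᵢ > 1, the mode has j-th component (aⱼ − 1)/(Σaᵢ − K).
Here Σaᵢ = 49 and K = 3, so p_B = (16 − 1)/(49 − 3) = 15/46 ≈ 0.326.

MAP estimate of p_B = 0.326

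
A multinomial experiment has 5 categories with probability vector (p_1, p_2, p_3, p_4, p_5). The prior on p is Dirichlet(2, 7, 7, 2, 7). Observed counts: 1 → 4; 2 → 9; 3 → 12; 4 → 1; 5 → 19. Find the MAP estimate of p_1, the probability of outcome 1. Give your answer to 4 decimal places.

MAP estimate: 0.0769

The posterior is Dirichlet(αᵢ + nᵢ) = Dirichlet(6, 16, 19, 3, 26).
For a Dirichlet(a₁,…,a_K) with all aᵢ > 1, the mode has j-th component (aⱼ − 1)/(Σaᵢ − K).
Here Σaᵢ = 70 and K = 5, so p_1 = (6 − 1)/(70 − 5) = 5/65 ≈ 0.0769.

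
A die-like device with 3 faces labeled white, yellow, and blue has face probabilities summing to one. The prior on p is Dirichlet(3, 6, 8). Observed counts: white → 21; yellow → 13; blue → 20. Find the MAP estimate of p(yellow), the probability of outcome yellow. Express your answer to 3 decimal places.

MAP estimate of p(yellow) = 0.265

The posterior is Dirichlet(αᵢ + nᵢ) = Dirichlet(24, 19, 28).
For a Dirichlet(a₁,…,a_K) with all aᵢ > 1, the mode has j-th component (aⱼ − 1)/(Σaᵢ − K).
Here Σaᵢ = 71 and K = 3, so p(yellow) = (19 − 1)/(71 − 3) = 18/68 ≈ 0.265.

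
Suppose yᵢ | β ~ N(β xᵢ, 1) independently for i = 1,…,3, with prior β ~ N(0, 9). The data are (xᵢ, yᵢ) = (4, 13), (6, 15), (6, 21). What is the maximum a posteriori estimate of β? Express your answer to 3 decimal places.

β̂_MAP = 3.042

log p(β | y) = −Σ(yᵢ − βxᵢ)²/(2·1) − β²/(2·9) + const.
Setting the derivative to zero: Σxᵢ(yᵢ − βxᵢ)/1 − β/9 = 0, so β = Σxᵢyᵢ / (Σxᵢ² + σ²/τ²).
Σxᵢyᵢ = 4·13 + 6·15 + 6·21 = 268; Σxᵢ² = 88; σ²/τ² = 1/9.
β̂_MAP = 268 / (88 + 1/9) = 268/(793/9) = 2412/793 ≈ 3.042.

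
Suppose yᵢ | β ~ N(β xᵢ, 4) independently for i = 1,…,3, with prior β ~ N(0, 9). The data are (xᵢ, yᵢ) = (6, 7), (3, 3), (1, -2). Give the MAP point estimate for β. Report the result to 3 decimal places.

log p(β | y) = −Σ(yᵢ − βxᵢ)²/(2·4) − β²/(2·9) + const.
Setting the derivative to zero: Σxᵢ(yᵢ − βxᵢ)/4 − β/9 = 0, so β = Σxᵢyᵢ / (Σxᵢ² + σ²/τ²).
Σxᵢyᵢ = 6·7 + 3·3 + 1·(-2) = 49; Σxᵢ² = 46; σ²/τ² = 4/9.
β̂_MAP = 49 / (46 + 4/9) = 49/(418/9) = 441/418 ≈ 1.055.

β̂_MAP = 1.055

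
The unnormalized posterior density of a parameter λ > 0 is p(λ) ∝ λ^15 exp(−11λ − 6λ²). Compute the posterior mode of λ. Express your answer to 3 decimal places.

λ̂_MAP = 0.750

ℓ'(λ) = 15/λ − 11 − 12λ. Setting this to zero and multiplying by λ: 12λ² + 11λ − 15 = 0.
λ = (−11 + √(11² + 4·12·15)) / (2·12) = (−11 + √841) / 24 = (−11 + 29)/24 = 3/4.
ℓ''(λ) = −15/λ² − 12 < 0, confirming a maximum.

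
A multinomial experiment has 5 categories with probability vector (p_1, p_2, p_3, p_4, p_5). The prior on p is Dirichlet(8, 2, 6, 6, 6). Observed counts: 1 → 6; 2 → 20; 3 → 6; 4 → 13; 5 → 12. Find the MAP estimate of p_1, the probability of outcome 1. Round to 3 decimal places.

MAP estimate: 0.163

The posterior is Dirichlet(αᵢ + nᵢ) = Dirichlet(14, 22, 12, 19, 18).
For a Dirichlet(a₁,…,a_K) with all aᵢ > 1, the mode has j-th component (aⱼ − 1)/(Σaᵢ − K).
Here Σaᵢ = 85 and K = 5, so p_1 = (14 − 1)/(85 − 5) = 13/80 ≈ 0.163.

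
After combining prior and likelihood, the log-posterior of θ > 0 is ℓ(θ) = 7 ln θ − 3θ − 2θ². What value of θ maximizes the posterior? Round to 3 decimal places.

θ̂_MAP = 1.000

ℓ'(θ) = 7/θ − 3 − 4θ. Setting this to zero and multiplying by θ: 4θ² + 3θ − 7 = 0.
θ = (−3 + √(3² + 4·4·7)) / (2·4) = (−3 + √121) / 8 = (−3 + 11)/8 = 1.
ℓ''(θ) = −7/θ² − 4 < 0, confirming a maximum.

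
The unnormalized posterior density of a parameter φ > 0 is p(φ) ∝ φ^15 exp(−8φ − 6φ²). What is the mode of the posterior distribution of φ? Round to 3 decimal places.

ℓ'(φ) = 15/φ − 8 − 12φ. Setting this to zero and multiplying by φ: 12φ² + 8φ − 15 = 0.
φ = (−8 + √(8² + 4·12·15)) / (2·12) = (−8 + √784) / 24 = (−8 + 28)/24 = 5/6.
ℓ''(φ) = −15/φ² − 12 < 0, confirming a maximum.

φ̂_MAP = 0.833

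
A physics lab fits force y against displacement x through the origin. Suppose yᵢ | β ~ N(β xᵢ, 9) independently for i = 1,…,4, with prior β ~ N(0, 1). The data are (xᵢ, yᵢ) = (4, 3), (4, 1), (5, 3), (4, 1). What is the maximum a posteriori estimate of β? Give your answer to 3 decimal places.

β̂_MAP = 0.427

log p(β | y) = −Σ(yᵢ − βxᵢ)²/(2·9) − β²/(2·1) + const.
Setting the derivative to zero: Σxᵢ(yᵢ − βxᵢ)/9 − β/1 = 0, so β = Σxᵢyᵢ / (Σxᵢ² + σ²/τ²).
Σxᵢyᵢ = 4·3 + 4·1 + 5·3 + 4·1 = 35; Σxᵢ² = 73; σ²/τ² = 9.
β̂_MAP = 35 / (73 + 9) = 35/82 ≈ 0.427.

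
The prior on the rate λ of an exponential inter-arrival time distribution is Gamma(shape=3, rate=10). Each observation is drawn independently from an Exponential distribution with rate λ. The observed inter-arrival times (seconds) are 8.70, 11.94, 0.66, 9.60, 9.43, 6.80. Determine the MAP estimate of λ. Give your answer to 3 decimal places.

λ̂_MAP = 0.140

The Exponential(rate=λ) likelihood is ∝ λ^n e^(−λΣtᵢ). Here n = 6 and Σtᵢ = 8.70 + 11.94 + 0.66 + 9.60 + 9.43 + 6.80 = 47.13.
Posterior ∝ λ^2e^(−10λ) · λ^6e^(−47.13λ) = λ^8e^(−57.13λ), i.e. Gamma(9, 57.13).
Mode = (a−1)/b = 8/57.13 ≈ 0.140.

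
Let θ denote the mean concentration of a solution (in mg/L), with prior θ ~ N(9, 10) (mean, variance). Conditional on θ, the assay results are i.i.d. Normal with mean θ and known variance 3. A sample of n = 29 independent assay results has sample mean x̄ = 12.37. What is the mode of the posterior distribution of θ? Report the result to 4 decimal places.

n = 29, x̄ = 12.37.
For a Normal prior and Normal likelihood with known variance, the posterior is Normal; its mode equals its mean, the precision-weighted average.
Prior precision 1/σ₀² = 1/10 = 0.1; data precision n/σ² = 29/3.
θ̂ = (0.1·9 + (29/3)·12.37) / (0.1 + 29/3) = (36143/300)/(293/30) = 36143/2930 ≈ 12.3355.

θ̂_MAP = 12.3355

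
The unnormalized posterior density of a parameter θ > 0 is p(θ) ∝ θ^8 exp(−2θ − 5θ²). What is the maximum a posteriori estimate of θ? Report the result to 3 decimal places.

θ̂_MAP = 0.800

ℓ'(θ) = 8/θ − 2 − 10θ. Setting this to zero and multiplying by θ: 10θ² + 2θ − 8 = 0.
θ = (−2 + √(2² + 4·10·8)) / (2·10) = (−2 + √324) / 20 = (−2 + 18)/20 = 4/5.
ℓ''(θ) = −8/θ² − 10 < 0, confirming a maximum.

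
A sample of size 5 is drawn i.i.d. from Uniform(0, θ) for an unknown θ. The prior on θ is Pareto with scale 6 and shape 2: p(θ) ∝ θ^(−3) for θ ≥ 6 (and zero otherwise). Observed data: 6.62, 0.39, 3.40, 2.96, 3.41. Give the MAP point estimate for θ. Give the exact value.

θ̂_MAP = 6.62

The Uniform(0, θ) likelihood is θ^(−n) for θ ≥ max(xᵢ), zero otherwise. Here max(xᵢ) = 6.62.
Posterior ∝ θ^(−3) · θ^(−5) = θ^(−8) on θ ≥ max(6, 6.62) = 6.62.
This density is strictly decreasing in θ, so the posterior mode lies at the lower boundary of the support.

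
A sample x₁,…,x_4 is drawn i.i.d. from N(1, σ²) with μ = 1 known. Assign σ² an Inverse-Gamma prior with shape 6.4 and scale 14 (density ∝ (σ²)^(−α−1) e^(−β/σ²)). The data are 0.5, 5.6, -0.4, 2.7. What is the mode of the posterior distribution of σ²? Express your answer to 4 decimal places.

Sum of squared deviations about the known mean: SS = (0.5−1)² + (5.6−1)² + (-0.4−1)² + (2.7−1)² = 26.26.
The Normal likelihood contributes (σ²)^(−n/2) exp(−SS/(2σ²)), so the posterior is Inverse-Gamma(α + n/2, β + SS/2) = Inverse-Gamma(8.4, 27.13).
The mode of Inverse-Gamma(a, b) is b/(a+1) = 27.13/9.4 ≈ 2.8862.

σ̂²_MAP = 2.8862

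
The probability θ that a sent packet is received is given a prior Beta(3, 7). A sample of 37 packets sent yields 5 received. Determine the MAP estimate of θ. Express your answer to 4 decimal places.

Prior: Beta(3, 7).
Data: 5 successes in 37 trials. The binomial likelihood contributes θ^5(1−θ)^32, so the posterior is Beta(3+5, 7+32) = Beta(8, 39).
For Beta(a, b) with a, b > 1 the mode is (a−1)/(a+b−2) = 7/45 ≈ 0.1556.

θ̂_MAP = 0.1556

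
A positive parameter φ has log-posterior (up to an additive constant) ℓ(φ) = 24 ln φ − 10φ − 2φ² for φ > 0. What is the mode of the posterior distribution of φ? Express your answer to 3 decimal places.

φ̂_MAP = 1.500

ℓ'(φ) = 24/φ − 10 − 4φ. Setting this to zero and multiplying by φ: 4φ² + 10φ − 24 = 0.
φ = (−10 + √(10² + 4·4·24)) / (2·4) = (−10 + √484) / 8 = (−10 + 22)/8 = 3/2.
ℓ''(φ) = −24/φ² − 4 < 0, confirming a maximum.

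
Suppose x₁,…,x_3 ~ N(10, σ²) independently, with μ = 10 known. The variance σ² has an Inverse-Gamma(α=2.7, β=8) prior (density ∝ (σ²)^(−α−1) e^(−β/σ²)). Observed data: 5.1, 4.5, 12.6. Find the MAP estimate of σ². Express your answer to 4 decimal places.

σ̂²_MAP = 7.4058

Sum of squared deviations about the known mean: SS = (5.1−10)² + (4.5−10)² + (12.6−10)² = 61.02.
The Normal likelihood contributes (σ²)^(−n/2) exp(−SS/(2σ²)), so the posterior is Inverse-Gamma(α + n/2, β + SS/2) = Inverse-Gamma(4.2, 38.51).
The mode of Inverse-Gamma(a, b) is b/(a+1) = 38.51/5.2 ≈ 7.4058.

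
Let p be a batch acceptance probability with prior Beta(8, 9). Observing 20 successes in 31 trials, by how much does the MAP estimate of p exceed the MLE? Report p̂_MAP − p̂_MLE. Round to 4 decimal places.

Posterior is Beta(28, 20); MAP = (28−1)/(48−2) = 27/46 ≈ 0.58696.
MLE ignores the prior: p̂_MLE = k/n = 20/31 ≈ 0.64516.
Difference = 27/46 − 20/31 = -83/1426 ≈ -0.0582.

MAP − MLE = -0.0582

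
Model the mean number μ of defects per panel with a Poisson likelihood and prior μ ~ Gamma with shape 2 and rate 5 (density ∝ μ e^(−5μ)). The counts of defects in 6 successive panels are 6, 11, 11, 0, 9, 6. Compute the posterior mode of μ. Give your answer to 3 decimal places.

Σxᵢ = 6+11+11+0+9+6 = 43, with n = 6.
Posterior ∝ μe^(−5μ) · μ^43e^(−6μ) = μ^44e^(−11μ), i.e. Gamma(shape=45, rate=11).
The mode of a Gamma(a, b) with a ≥ 1 (shape–rate) is (a−1)/b = 44/11 ≈ 4.000.

μ̂_MAP = 4.000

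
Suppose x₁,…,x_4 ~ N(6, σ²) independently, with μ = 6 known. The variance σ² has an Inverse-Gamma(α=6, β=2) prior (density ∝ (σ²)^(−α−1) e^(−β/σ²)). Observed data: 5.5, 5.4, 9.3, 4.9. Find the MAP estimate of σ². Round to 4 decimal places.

Sum of squared deviations about the known mean: SS = (5.5−6)² + (5.4−6)² + (9.3−6)² + (4.9−6)² = 12.71.
The Normal likelihood contributes (σ²)^(−n/2) exp(−SS/(2σ²)), so the posterior is Inverse-Gamma(α + n/2, β + SS/2) = Inverse-Gamma(8, 8.355).
The mode of Inverse-Gamma(a, b) is b/(a+1) = 8.355/9 ≈ 0.9283.

σ̂²_MAP = 0.9283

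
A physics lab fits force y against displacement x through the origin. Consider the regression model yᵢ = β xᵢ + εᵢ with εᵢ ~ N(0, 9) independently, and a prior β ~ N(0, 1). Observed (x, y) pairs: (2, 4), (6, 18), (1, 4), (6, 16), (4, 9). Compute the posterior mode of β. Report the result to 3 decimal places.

β̂_MAP = 2.471

log p(β | y) = −Σ(yᵢ − βxᵢ)²/(2·9) − β²/(2·1) + const.
Setting the derivative to zero: Σxᵢ(yᵢ − βxᵢ)/9 − β/1 = 0, so β = Σxᵢyᵢ / (Σxᵢ² + σ²/τ²).
Σxᵢyᵢ = 2·4 + 6·18 + 1·4 + 6·16 + 4·9 = 252; Σxᵢ² = 93; σ²/τ² = 9.
β̂_MAP = 252 / (93 + 9) = 252/102 ≈ 2.471.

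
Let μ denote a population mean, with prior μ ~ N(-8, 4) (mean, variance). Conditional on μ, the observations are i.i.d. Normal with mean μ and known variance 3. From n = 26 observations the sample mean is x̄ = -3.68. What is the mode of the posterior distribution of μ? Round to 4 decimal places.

n = 26, x̄ = -3.68.
For a Normal prior and Normal likelihood with known variance, the posterior is Normal; its mode equals its mean, the precision-weighted average.
Prior precision 1/σ₀² = 1/4 = 0.25; data precision n/σ² = 26/3.
μ̂ = (0.25·(-8) + (26/3)·(-3.68)) / (0.25 + 26/3) = (-2542/75)/(107/12) = -10168/2675 ≈ -3.8011.

μ̂_MAP = -3.8011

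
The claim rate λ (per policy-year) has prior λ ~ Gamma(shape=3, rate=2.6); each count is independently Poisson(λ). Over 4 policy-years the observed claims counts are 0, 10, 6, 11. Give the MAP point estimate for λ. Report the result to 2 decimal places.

λ̂_MAP = 4.39

Σxᵢ = 0+10+6+11 = 27, with n = 4.
Posterior ∝ λ^2e^(−2.6λ) · λ^27e^(−4λ) = λ^29e^(−6.6λ), i.e. Gamma(shape=30, rate=6.6).
The mode of a Gamma(a, b) with a ≥ 1 (shape–rate) is (a−1)/b = 29/6.6 ≈ 4.39.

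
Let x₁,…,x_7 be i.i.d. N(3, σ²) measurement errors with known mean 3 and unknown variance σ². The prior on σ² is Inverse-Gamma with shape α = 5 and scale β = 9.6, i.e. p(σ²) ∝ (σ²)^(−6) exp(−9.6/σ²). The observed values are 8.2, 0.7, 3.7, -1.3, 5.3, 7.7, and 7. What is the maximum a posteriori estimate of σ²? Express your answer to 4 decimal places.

σ̂²_MAP = 5.9942

Sum of squared deviations about the known mean: SS = (8.2−3)² + (0.7−3)² + (3.7−3)² + (-1.3−3)² + (5.3−3)² + (7.7−3)² + (7−3)² = 94.69.
The Normal likelihood contributes (σ²)^(−n/2) exp(−SS/(2σ²)), so the posterior is Inverse-Gamma(α + n/2, β + SS/2) = Inverse-Gamma(8.5, 56.945).
The mode of Inverse-Gamma(a, b) is b/(a+1) = 56.945/9.5 ≈ 5.9942.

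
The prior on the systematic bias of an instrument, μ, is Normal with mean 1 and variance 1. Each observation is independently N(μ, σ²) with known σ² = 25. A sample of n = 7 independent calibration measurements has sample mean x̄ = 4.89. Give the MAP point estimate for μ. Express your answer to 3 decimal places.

μ̂_MAP = 1.851

n = 7, x̄ = 4.89.
For a Normal prior and Normal likelihood with known variance, the posterior is Normal; its mode equals its mean, the precision-weighted average.
Prior precision 1/σ₀² = 1/1 = 1; data precision n/σ² = 7/25 = 0.28.
μ̂ = (1·1 + 0.28·4.89) / (1 + 0.28) = 2.3692/1.28 = 1.8509375 ≈ 1.851.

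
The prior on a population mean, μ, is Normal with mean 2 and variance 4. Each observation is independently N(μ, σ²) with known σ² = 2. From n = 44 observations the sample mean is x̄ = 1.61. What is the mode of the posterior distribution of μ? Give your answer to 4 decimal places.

μ̂_MAP = 1.6144

n = 44, x̄ = 1.61.
For a Normal prior and Normal likelihood with known variance, the posterior is Normal; its mode equals its mean, the precision-weighted average.
Prior precision 1/σ₀² = 1/4 = 0.25; data precision n/σ² = 44/2 = 22.
μ̂ = (0.25·2 + 22·1.61) / (0.25 + 22) = 35.92/22.25 = 3592/2225 ≈ 1.6144.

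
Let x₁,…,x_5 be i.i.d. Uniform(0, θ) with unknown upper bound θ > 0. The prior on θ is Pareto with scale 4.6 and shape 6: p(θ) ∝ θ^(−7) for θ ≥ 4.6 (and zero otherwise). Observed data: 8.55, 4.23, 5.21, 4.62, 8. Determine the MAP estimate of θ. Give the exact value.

The Uniform(0, θ) likelihood is θ^(−n) for θ ≥ max(xᵢ), zero otherwise. Here max(xᵢ) = 8.55.
Posterior ∝ θ^(−7) · θ^(−5) = θ^(−12) on θ ≥ max(4.6, 8.55) = 8.55.
This density is strictly decreasing in θ, so the posterior mode lies at the lower boundary of the support.

θ̂_MAP = 8.55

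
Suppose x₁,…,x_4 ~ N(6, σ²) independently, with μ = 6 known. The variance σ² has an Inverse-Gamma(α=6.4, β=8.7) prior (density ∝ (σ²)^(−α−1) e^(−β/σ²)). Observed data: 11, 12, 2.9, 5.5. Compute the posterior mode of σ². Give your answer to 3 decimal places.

Sum of squared deviations about the known mean: SS = (11−6)² + (12−6)² + (2.9−6)² + (5.5−6)² = 70.86.
The Normal likelihood contributes (σ²)^(−n/2) exp(−SS/(2σ²)), so the posterior is Inverse-Gamma(α + n/2, β + SS/2) = Inverse-Gamma(8.4, 44.13).
The mode of Inverse-Gamma(a, b) is b/(a+1) = 44.13/9.4 ≈ 4.695.

σ̂²_MAP = 4.695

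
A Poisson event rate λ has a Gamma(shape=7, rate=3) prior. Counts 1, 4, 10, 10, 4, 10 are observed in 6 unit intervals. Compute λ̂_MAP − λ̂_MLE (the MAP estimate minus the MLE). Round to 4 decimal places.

Σxᵢ = 39. Posterior is Gamma(46, 9); MAP = (46−1)/9 = 45/9 ≈ 5.00000.
MLE = x̄ = 39/6 ≈ 6.50000.
Difference = 45/9 − 39/6 = -3/2 ≈ -1.5000.

MAP − MLE = -1.5000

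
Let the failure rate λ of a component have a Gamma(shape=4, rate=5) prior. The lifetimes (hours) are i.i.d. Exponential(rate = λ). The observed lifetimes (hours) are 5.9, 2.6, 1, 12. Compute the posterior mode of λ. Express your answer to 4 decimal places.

The Exponential(rate=λ) likelihood is ∝ λ^n e^(−λΣtᵢ). Here n = 4 and Σtᵢ = 5.9 + 2.6 + 1 + 12 = 21.5.
Posterior ∝ λ^3e^(−5λ) · λ^4e^(−21.5λ) = λ^7e^(−26.5λ), i.e. Gamma(8, 26.5).
Mode = (a−1)/b = 7/26.5 ≈ 0.2642.

λ̂_MAP = 0.2642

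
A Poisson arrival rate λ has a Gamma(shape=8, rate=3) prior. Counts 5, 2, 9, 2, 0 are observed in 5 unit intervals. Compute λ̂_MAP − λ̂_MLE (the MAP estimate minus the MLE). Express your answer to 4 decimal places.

MAP − MLE = -0.4750

Σxᵢ = 18. Posterior is Gamma(26, 8); MAP = (26−1)/8 = 25/8 ≈ 3.12500.
MLE = x̄ = 18/5 ≈ 3.60000.
Difference = 25/8 − 18/5 = -19/40 ≈ -0.4750.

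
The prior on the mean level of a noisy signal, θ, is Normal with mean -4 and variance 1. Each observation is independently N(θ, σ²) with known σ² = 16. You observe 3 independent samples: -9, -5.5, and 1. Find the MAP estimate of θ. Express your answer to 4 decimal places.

n = 3; x̄ = ((-9) + (-5.5) + 1)/3 = -13.5/3 = -4.5.
For a Normal prior and Normal likelihood with known variance, the posterior is Normal; its mode equals its mean, the precision-weighted average.
Prior precision 1/σ₀² = 1/1 = 1; data precision n/σ² = 3/16 = 0.1875.
θ̂ = (1·(-4) + 0.1875·(-4.5)) / (1 + 0.1875) = (-4.84375)/1.1875 = -155/38 ≈ -4.0789.

θ̂_MAP = -4.0789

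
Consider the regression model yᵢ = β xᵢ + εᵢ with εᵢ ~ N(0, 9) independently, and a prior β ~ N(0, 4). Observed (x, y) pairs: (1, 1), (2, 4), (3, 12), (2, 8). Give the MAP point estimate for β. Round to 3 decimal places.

β̂_MAP = 3.012

log p(β | y) = −Σ(yᵢ − βxᵢ)²/(2·9) − β²/(2·4) + const.
Setting the derivative to zero: Σxᵢ(yᵢ − βxᵢ)/9 − β/4 = 0, so β = Σxᵢyᵢ / (Σxᵢ² + σ²/τ²).
Σxᵢyᵢ = 1·1 + 2·4 + 3·12 + 2·8 = 61; Σxᵢ² = 18; σ²/τ² = 2.25.
β̂_MAP = 61 / (18 + 2.25) = 61/20.25 ≈ 3.012.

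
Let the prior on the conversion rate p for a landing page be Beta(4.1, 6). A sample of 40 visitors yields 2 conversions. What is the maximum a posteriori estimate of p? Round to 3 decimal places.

Prior: Beta(4.1, 6).
Data: 2 successes in 40 trials. The binomial likelihood contributes p^2(1−p)^38, so the posterior is Beta(4.1+2, 6+38) = Beta(6.1, 44).
For Beta(a, b) with a, b > 1 the mode is (a−1)/(a+b−2) = 5.1/48.1 ≈ 0.106.

p̂_MAP = 0.106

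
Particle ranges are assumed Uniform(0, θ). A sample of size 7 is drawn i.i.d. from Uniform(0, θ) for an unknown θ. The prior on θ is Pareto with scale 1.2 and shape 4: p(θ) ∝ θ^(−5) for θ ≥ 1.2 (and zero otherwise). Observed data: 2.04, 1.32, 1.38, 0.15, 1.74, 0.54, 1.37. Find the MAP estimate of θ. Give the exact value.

The Uniform(0, θ) likelihood is θ^(−n) for θ ≥ max(xᵢ), zero otherwise. Here max(xᵢ) = 2.04.
Posterior ∝ θ^(−5) · θ^(−7) = θ^(−12) on θ ≥ max(1.2, 2.04) = 2.04.
This density is strictly decreasing in θ, so the posterior mode lies at the lower boundary of the support.

θ̂_MAP = 2.04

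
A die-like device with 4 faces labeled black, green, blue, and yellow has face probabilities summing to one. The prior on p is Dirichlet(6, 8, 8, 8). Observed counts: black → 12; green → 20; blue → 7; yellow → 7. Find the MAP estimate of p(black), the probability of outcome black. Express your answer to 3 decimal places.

The posterior is Dirichlet(αᵢ + nᵢ) = Dirichlet(18, 28, 15, 15).
For a Dirichlet(a₁,…,a_K) with all aᵢ > 1, the mode has j-th component (aⱼ − 1)/(Σaᵢ − K).
Here Σaᵢ = 76 and K = 4, so p(black) = (18 − 1)/(76 − 4) = 17/72 ≈ 0.236.

MAP estimate of p(black) = 0.236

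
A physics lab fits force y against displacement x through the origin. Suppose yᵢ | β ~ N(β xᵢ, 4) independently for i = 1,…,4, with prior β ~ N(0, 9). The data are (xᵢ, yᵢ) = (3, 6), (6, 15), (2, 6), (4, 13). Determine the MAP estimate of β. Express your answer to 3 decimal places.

log p(β | y) = −Σ(yᵢ − βxᵢ)²/(2·4) − β²/(2·9) + const.
Setting the derivative to zero: Σxᵢ(yᵢ − βxᵢ)/4 − β/9 = 0, so β = Σxᵢyᵢ / (Σxᵢ² + σ²/τ²).
Σxᵢyᵢ = 3·6 + 6·15 + 2·6 + 4·13 = 172; Σxᵢ² = 65; σ²/τ² = 4/9.
β̂_MAP = 172 / (65 + 4/9) = 172/(589/9) = 1548/589 ≈ 2.628.

β̂_MAP = 2.628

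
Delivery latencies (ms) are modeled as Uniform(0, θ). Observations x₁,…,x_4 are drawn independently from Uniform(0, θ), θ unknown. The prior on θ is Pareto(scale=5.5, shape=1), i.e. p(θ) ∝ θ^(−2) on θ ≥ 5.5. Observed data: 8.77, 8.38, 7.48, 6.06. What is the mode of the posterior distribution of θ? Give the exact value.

The Uniform(0, θ) likelihood is θ^(−n) for θ ≥ max(xᵢ), zero otherwise. Here max(xᵢ) = 8.77.
Posterior ∝ θ^(−2) · θ^(−4) = θ^(−6) on θ ≥ max(5.5, 8.77) = 8.77.
This density is strictly decreasing in θ, so the posterior mode lies at the lower boundary of the support.

θ̂_MAP = 8.77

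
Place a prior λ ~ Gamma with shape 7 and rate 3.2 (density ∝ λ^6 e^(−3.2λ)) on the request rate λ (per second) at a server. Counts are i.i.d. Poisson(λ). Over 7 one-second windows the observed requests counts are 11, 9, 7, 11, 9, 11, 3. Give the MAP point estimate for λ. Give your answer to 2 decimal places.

λ̂_MAP = 6.57

Σxᵢ = 11+9+7+11+9+11+3 = 61, with n = 7.
Posterior ∝ λ^6e^(−3.2λ) · λ^61e^(−7λ) = λ^67e^(−10.2λ), i.e. Gamma(shape=68, rate=10.2).
The mode of a Gamma(a, b) with a ≥ 1 (shape–rate) is (a−1)/b = 67/10.2 ≈ 6.57.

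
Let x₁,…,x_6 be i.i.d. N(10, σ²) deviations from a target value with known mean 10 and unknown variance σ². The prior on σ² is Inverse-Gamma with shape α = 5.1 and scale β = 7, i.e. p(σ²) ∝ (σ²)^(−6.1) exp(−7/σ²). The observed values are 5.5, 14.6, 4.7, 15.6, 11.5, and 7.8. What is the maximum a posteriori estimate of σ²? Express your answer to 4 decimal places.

σ̂²_MAP = 6.7005

Sum of squared deviations about the known mean: SS = (5.5−10)² + (14.6−10)² + (4.7−10)² + (15.6−10)² + (11.5−10)² + (7.8−10)² = 107.95.
The Normal likelihood contributes (σ²)^(−n/2) exp(−SS/(2σ²)), so the posterior is Inverse-Gamma(α + n/2, β + SS/2) = Inverse-Gamma(8.1, 60.975).
The mode of Inverse-Gamma(a, b) is b/(a+1) = 60.975/9.1 ≈ 6.7005.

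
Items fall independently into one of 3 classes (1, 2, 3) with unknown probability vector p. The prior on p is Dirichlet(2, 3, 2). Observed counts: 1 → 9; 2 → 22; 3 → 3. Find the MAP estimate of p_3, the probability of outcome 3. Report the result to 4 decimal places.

The posterior is Dirichlet(αᵢ + nᵢ) = Dirichlet(11, 25, 5).
For a Dirichlet(a₁,…,a_K) with all aᵢ > 1, the mode has j-th component (aⱼ − 1)/(Σaᵢ − K).
Here Σaᵢ = 41 and K = 3, so p_3 = (5 − 1)/(41 − 3) = 4/38 ≈ 0.1053.

MAP estimate: 0.1053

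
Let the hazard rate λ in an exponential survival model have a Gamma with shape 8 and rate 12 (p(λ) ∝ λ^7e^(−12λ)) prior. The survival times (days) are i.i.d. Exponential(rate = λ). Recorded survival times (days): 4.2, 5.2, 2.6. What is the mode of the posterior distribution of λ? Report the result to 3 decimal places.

λ̂_MAP = 0.417

The Exponential(rate=λ) likelihood is ∝ λ^n e^(−λΣtᵢ). Here n = 3 and Σtᵢ = 4.2 + 5.2 + 2.6 = 12.
Posterior ∝ λ^7e^(−12λ) · λ^3e^(−12λ) = λ^10e^(−24λ), i.e. Gamma(11, 24).
Mode = (a−1)/b = 10/24 ≈ 0.417.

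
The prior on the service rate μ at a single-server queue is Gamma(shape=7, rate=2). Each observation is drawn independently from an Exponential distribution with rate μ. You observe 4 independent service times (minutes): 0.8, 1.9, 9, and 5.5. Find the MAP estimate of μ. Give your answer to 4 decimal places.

μ̂_MAP = 0.5208

The Exponential(rate=μ) likelihood is ∝ μ^n e^(−μΣtᵢ). Here n = 4 and Σtᵢ = 0.8 + 1.9 + 9 + 5.5 = 17.2.
Posterior ∝ μ^6e^(−2μ) · μ^4e^(−17.2μ) = μ^10e^(−19.2μ), i.e. Gamma(11, 19.2).
Mode = (a−1)/b = 10/19.2 ≈ 0.5208.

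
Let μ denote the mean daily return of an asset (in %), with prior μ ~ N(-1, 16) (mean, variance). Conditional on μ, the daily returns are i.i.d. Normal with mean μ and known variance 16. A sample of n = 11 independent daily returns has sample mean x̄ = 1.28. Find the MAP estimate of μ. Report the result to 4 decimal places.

n = 11, x̄ = 1.28.
For a Normal prior and Normal likelihood with known variance, the posterior is Normal; its mode equals its mean, the precision-weighted average.
Prior precision 1/σ₀² = 1/16 = 0.0625; data precision n/σ² = 11/16 = 0.6875.
μ̂ = (0.0625·(-1) + 0.6875·1.28) / (0.0625 + 0.6875) = 0.8175/0.75 = 1.0900.

μ̂_MAP = 1.0900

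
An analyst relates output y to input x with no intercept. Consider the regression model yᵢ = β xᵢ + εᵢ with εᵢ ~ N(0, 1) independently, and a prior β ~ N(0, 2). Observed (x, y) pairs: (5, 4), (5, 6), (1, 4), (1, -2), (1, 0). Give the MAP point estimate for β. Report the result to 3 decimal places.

β̂_MAP = 0.972

log p(β | y) = −Σ(yᵢ − βxᵢ)²/(2·1) − β²/(2·2) + const.
Setting the derivative to zero: Σxᵢ(yᵢ − βxᵢ)/1 − β/2 = 0, so β = Σxᵢyᵢ / (Σxᵢ² + σ²/τ²).
Σxᵢyᵢ = 5·4 + 5·6 + 1·4 + 1·(-2) + 1·0 = 52; Σxᵢ² = 53; σ²/τ² = 0.5.
β̂_MAP = 52 / (53 + 0.5) = 52/53.5 ≈ 0.972.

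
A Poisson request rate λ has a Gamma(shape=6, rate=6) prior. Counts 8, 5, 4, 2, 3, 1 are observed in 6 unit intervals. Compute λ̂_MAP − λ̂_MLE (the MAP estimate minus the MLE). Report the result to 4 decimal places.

Σxᵢ = 23. Posterior is Gamma(29, 12); MAP = (29−1)/12 = 28/12 ≈ 2.33333.
MLE = x̄ = 23/6 ≈ 3.83333.
Difference = 28/12 − 23/6 = -3/2 ≈ -1.5000.

MAP − MLE = -1.5000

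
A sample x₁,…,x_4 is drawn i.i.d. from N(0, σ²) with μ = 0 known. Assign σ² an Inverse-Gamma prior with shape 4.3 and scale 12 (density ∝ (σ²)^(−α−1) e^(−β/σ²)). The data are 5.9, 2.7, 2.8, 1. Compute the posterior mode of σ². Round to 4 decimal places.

Sum of squared deviations about the known mean: SS = (5.9−0)² + (2.7−0)² + (2.8−0)² + (1−0)² = 50.94.
The Normal likelihood contributes (σ²)^(−n/2) exp(−SS/(2σ²)), so the posterior is Inverse-Gamma(α + n/2, β + SS/2) = Inverse-Gamma(6.3, 37.47).
The mode of Inverse-Gamma(a, b) is b/(a+1) = 37.47/7.3 ≈ 5.1329.

σ̂²_MAP = 5.1329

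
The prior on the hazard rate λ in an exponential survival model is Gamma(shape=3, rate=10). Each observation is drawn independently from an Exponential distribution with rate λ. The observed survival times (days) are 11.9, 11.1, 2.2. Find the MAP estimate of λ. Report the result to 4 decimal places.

λ̂_MAP = 0.1420

The Exponential(rate=λ) likelihood is ∝ λ^n e^(−λΣtᵢ). Here n = 3 and Σtᵢ = 11.9 + 11.1 + 2.2 = 25.2.
Posterior ∝ λ^2e^(−10λ) · λ^3e^(−25.2λ) = λ^5e^(−35.2λ), i.e. Gamma(6, 35.2).
Mode = (a−1)/b = 5/35.2 ≈ 0.1420.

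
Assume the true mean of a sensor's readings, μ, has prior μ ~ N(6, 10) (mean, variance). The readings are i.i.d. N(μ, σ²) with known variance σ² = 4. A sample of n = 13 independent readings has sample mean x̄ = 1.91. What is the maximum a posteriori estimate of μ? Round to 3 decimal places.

n = 13, x̄ = 1.91.
For a Normal prior and Normal likelihood with known variance, the posterior is Normal; its mode equals its mean, the precision-weighted average.
Prior precision 1/σ₀² = 1/10 = 0.1; data precision n/σ² = 13/4 = 3.25.
μ̂ = (0.1·6 + 3.25·1.91) / (0.1 + 3.25) = 6.8075/3.35 = 2723/1340 ≈ 2.032.

μ̂_MAP = 2.032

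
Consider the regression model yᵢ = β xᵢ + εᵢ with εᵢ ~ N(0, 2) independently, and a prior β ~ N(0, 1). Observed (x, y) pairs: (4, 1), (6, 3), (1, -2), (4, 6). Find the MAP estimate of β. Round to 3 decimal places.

log p(β | y) = −Σ(yᵢ − βxᵢ)²/(2·2) − β²/(2·1) + const.
Setting the derivative to zero: Σxᵢ(yᵢ − βxᵢ)/2 − β/1 = 0, so β = Σxᵢyᵢ / (Σxᵢ² + σ²/τ²).
Σxᵢyᵢ = 4·1 + 6·3 + 1·(-2) + 4·6 = 44; Σxᵢ² = 69; σ²/τ² = 2.
β̂_MAP = 44 / (69 + 2) = 44/71 ≈ 0.620.

β̂_MAP = 0.620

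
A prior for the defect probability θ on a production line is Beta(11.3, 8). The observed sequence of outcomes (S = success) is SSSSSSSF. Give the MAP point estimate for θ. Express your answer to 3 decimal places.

θ̂_MAP = 0.684

Prior: Beta(11.3, 8).
Data: 7 successes in 8 trials (from the sequence). The binomial likelihood contributes θ^7(1−θ)^1, so the posterior is Beta(11.3+7, 8+1) = Beta(18.3, 9).
For Beta(a, b) with a, b > 1 the mode is (a−1)/(a+b−2) = 17.3/25.3 ≈ 0.684.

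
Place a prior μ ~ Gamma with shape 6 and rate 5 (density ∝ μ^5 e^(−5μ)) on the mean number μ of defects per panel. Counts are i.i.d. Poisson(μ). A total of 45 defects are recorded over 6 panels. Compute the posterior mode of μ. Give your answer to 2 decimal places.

μ̂_MAP = 4.55

Σxᵢ = 45, n = 6.
Posterior ∝ μ^5e^(−5μ) · μ^45e^(−6μ) = μ^50e^(−11μ), i.e. Gamma(shape=51, rate=11).
The mode of a Gamma(a, b) with a ≥ 1 (shape–rate) is (a−1)/b = 50/11 ≈ 4.55.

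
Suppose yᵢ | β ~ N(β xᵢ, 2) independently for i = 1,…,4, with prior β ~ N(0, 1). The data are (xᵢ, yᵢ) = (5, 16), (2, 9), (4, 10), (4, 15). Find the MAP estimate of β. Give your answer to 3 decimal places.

log p(β | y) = −Σ(yᵢ − βxᵢ)²/(2·2) − β²/(2·1) + const.
Setting the derivative to zero: Σxᵢ(yᵢ − βxᵢ)/2 − β/1 = 0, so β = Σxᵢyᵢ / (Σxᵢ² + σ²/τ²).
Σxᵢyᵢ = 5·16 + 2·9 + 4·10 + 4·15 = 198; Σxᵢ² = 61; σ²/τ² = 2.
β̂_MAP = 198 / (61 + 2) = 198/63 ≈ 3.143.

β̂_MAP = 3.143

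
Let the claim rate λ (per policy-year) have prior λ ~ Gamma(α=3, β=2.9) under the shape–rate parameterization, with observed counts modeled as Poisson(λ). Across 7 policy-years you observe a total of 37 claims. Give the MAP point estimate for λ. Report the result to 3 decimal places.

λ̂_MAP = 3.939

Σxᵢ = 37, n = 7.
Posterior ∝ λ^2e^(−2.9λ) · λ^37e^(−7λ) = λ^39e^(−9.9λ), i.e. Gamma(shape=40, rate=9.9).
The mode of a Gamma(a, b) with a ≥ 1 (shape–rate) is (a−1)/b = 39/9.9 ≈ 3.939.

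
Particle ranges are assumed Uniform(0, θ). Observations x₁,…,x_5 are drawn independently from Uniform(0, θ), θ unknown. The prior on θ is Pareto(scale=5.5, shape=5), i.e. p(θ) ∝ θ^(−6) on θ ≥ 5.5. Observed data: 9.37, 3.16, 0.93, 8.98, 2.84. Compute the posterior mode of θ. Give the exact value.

The Uniform(0, θ) likelihood is θ^(−n) for θ ≥ max(xᵢ), zero otherwise. Here max(xᵢ) = 9.37.
Posterior ∝ θ^(−6) · θ^(−5) = θ^(−11) on θ ≥ max(5.5, 9.37) = 9.37.
This density is strictly decreasing in θ, so the posterior mode lies at the lower boundary of the support.

θ̂_MAP = 9.37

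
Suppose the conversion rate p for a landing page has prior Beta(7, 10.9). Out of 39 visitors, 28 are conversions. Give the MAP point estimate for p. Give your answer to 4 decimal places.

p̂_MAP = 0.6193

Prior: Beta(7, 10.9).
Data: 28 successes in 39 trials. The binomial likelihood contributes p^28(1−p)^11, so the posterior is Beta(7+28, 10.9+11) = Beta(35, 21.9).
For Beta(a, b) with a, b > 1 the mode is (a−1)/(a+b−2) = 34/54.9 ≈ 0.6193.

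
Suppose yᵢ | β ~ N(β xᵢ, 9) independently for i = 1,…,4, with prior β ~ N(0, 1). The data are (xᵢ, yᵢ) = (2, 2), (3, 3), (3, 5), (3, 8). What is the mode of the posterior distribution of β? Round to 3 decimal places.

β̂_MAP = 1.300

log p(β | y) = −Σ(yᵢ − βxᵢ)²/(2·9) − β²/(2·1) + const.
Setting the derivative to zero: Σxᵢ(yᵢ − βxᵢ)/9 − β/1 = 0, so β = Σxᵢyᵢ / (Σxᵢ² + σ²/τ²).
Σxᵢyᵢ = 2·2 + 3·3 + 3·5 + 3·8 = 52; Σxᵢ² = 31; σ²/τ² = 9.
β̂_MAP = 52 / (31 + 9) = 52/40 ≈ 1.300.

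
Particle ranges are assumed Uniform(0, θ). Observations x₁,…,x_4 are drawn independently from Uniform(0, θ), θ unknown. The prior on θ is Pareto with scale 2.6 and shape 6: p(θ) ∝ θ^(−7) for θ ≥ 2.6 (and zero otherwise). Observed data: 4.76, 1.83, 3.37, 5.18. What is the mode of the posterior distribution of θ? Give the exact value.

The Uniform(0, θ) likelihood is θ^(−n) for θ ≥ max(xᵢ), zero otherwise. Here max(xᵢ) = 5.18.
Posterior ∝ θ^(−7) · θ^(−4) = θ^(−11) on θ ≥ max(2.6, 5.18) = 5.18.
This density is strictly decreasing in θ, so the posterior mode lies at the lower boundary of the support.

θ̂_MAP = 5.18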